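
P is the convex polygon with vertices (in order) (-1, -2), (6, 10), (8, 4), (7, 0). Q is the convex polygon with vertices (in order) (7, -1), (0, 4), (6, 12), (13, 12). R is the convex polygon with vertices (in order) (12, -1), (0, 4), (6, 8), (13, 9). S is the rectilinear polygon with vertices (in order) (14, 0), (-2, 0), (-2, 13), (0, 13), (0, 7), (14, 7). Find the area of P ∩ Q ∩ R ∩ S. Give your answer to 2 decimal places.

The intersection is the polygon with vertices (7.245,0.981), (2.011,3.162), (4.091,6.727), (4.5,7), (7,7), (8,4).
By the shoelace formula its area is 23.37.

23.37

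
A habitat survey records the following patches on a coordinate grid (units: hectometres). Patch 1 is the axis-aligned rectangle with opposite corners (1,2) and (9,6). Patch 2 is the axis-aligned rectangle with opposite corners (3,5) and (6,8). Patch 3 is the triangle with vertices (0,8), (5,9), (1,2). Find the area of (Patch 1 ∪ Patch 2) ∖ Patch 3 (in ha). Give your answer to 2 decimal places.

31.71

|Patch 1 ∪ Patch 2| = 38.
|(Patch 1 ∪ Patch 2) ∩ Patch 3| = 6.2857.
|(Patch 1 ∪ Patch 2) ∖ Patch 3| = 38 − 6.2857 = 31.71.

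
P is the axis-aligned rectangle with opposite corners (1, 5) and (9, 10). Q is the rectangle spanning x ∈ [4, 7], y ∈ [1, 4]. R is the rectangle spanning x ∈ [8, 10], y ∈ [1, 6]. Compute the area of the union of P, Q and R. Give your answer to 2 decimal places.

58.00

By inclusion–exclusion:
Individual areas: |P| = 40, |Q| = 9, |R| = 10.
|P∩Q| = 0 (no overlap).
|P∩R|: x∈[8,9], y∈[5,6] → 1·1 = 1.
|Q∩R| = 0 (no overlap).
|P∩Q∩R| = 0.
|P ∪ Q ∪ R| = 59 − 1 + 0 = 58.00.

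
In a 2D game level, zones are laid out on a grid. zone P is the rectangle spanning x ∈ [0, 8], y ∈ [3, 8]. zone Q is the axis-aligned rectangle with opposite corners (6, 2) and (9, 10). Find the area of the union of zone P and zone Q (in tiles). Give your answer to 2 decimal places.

By inclusion–exclusion:
Individual areas: |zone P| = 40, |zone Q| = 24.
|zone P∩zone Q|: x∈[6,8], y∈[3,8] → 2·5 = 10.
|zone P ∪ zone Q| = 64 − 10 = 54.00.

54.00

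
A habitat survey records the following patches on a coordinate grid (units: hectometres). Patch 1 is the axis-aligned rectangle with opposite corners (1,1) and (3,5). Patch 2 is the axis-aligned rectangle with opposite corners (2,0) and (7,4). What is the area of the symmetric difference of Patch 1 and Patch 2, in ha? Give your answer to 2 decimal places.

22.00

|Patch 1∩Patch 2|: x∈[2,3], y∈[1,4] → 1·3 = 3.
|Patch 1 △ Patch 2| = |Patch 1| + |Patch 2| − 2·|Patch 1∩Patch 2| = 8 + 20 − 6 = 22.00.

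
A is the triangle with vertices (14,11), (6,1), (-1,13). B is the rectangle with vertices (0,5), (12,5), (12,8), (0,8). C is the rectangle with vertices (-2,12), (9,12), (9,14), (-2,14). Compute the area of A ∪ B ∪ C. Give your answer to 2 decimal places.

114.72

By inclusion–exclusion:
Individual areas: |A| = 83, |B| = 36, |C| = 22.
|A∩B| = 22.825.
|A∩C| = 3.4583.
|B∩C| = 0 (no overlap).
|A∩B∩C| = 0.
|A ∪ B ∪ C| = 141 − 26.2833 + 0 = 114.72.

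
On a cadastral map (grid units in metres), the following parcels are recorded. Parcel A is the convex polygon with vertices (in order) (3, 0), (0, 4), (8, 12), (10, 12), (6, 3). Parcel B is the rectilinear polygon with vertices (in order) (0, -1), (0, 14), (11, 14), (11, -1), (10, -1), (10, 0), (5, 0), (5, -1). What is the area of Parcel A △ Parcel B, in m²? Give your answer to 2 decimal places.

|Parcel A| = 47.5, |Parcel B| = 160, |Parcel A∩Parcel B| = 47.5.
|Parcel A △ Parcel B| = |Parcel A| + |Parcel B| − 2·|Parcel A∩Parcel B| = 47.5 + 160 − 95 = 112.50.

112.50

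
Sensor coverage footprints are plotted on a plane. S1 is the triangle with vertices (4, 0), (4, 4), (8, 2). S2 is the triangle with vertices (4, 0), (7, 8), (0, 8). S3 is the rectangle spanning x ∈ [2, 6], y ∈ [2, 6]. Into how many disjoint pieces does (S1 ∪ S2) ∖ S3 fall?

2

(S1 ∪ S2) ∖ S3 splits into 2 disjoint pieces (area 6, area 13.3333).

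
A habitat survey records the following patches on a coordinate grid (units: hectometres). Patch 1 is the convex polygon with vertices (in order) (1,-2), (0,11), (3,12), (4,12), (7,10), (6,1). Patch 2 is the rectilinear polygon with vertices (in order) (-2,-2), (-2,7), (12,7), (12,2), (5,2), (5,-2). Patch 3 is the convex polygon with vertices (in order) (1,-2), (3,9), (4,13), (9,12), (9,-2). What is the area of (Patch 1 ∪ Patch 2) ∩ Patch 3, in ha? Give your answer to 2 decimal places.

65.73

|Patch 1 ∪ Patch 2| = 128.7402.
|(Patch 1 ∪ Patch 2) ∩ Patch 3| = 65.73.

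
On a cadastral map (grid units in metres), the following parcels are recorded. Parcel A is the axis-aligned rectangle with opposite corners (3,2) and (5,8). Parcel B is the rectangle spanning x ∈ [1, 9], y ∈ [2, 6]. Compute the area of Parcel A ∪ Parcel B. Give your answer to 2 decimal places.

By inclusion–exclusion:
Individual areas: |Parcel A| = 12, |Parcel B| = 32.
|Parcel A∩Parcel B|: x∈[3,5], y∈[2,6] → 2·4 = 8.
|Parcel A ∪ Parcel B| = 44 − 8 = 36.00.

36.00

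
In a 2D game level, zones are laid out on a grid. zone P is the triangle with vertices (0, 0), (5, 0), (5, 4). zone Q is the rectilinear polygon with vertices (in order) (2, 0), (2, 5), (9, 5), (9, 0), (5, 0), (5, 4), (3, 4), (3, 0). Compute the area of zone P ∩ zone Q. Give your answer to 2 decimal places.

2.00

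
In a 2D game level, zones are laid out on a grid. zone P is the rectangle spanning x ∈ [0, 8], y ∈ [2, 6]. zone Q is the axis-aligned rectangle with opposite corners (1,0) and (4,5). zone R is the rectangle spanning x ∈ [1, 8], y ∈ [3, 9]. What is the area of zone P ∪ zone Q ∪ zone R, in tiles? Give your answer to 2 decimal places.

By inclusion–exclusion:
Individual areas: |zone P| = 32, |zone Q| = 15, |zone R| = 42.
|zone P∩zone Q|: x∈[1,4], y∈[2,5] → 3·3 = 9.
|zone P∩zone R|: x∈[1,8], y∈[3,6] → 7·3 = 21.
|zone Q∩zone R|: x∈[1,4], y∈[3,5] → 3·2 = 6.
|zone P∩zone Q∩zone R| = 6.
|zone P ∪ zone Q ∪ zone R| = 89 − 36 + 6 = 59.00.

59.00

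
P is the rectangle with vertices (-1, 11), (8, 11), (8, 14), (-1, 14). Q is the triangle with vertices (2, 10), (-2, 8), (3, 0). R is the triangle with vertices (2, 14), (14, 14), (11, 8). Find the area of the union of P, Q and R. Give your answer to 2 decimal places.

By inclusion–exclusion:
Individual areas: |P| = 27, |Q| = 21, |R| = 36.
|P∩Q| = 0.
|P∩R| = 11.25.
|Q∩R| = 0.
|P∩Q∩R| = 0.
|P ∪ Q ∪ R| = 84 − 11.25 + 0 = 72.75.

72.75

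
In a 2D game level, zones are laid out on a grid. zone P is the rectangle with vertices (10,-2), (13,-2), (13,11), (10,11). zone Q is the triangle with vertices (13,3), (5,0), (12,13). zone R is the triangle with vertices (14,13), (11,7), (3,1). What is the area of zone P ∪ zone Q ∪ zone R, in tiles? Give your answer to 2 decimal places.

64.10

By inclusion–exclusion:
Individual areas: |zone P| = 39, |zone Q| = 41.5, |zone R| = 15.
|zone P∩zone Q| = 21.6963.
|zone P∩zone R| = 5.8144.
|zone Q∩zone R| = 9.1683.
|zone P∩zone Q∩zone R| = 5.2811.
|zone P ∪ zone Q ∪ zone R| = 95.5 − 36.679 + 5.2811 = 64.10.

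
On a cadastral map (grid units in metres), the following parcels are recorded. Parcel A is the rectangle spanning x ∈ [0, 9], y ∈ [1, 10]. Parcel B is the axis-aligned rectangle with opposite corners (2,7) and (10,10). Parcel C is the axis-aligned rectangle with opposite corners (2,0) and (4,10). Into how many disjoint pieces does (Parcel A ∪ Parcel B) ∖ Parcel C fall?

2

(Parcel A ∪ Parcel B) ∖ Parcel C splits into 2 disjoint pieces (area 48, area 18).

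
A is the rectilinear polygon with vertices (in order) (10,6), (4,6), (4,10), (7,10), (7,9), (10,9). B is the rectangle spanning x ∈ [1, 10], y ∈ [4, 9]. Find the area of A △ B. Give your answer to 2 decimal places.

|A| = 21, |B| = 45, |A∩B| = 18.
|A △ B| = |A| + |B| − 2·|A∩B| = 21 + 45 − 36 = 30.00.

30.00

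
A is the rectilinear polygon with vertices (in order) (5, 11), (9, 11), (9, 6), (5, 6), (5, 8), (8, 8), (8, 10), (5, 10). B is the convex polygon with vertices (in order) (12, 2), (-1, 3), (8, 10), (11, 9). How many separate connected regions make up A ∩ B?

A ∩ B is a single connected region.

1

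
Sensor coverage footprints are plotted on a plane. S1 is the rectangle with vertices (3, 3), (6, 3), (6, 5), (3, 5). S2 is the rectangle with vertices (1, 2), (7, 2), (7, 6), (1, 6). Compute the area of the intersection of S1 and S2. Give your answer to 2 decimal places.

|S1∩S2|: x∈[3,6], y∈[3,5] → 3·2 = 6.

6.00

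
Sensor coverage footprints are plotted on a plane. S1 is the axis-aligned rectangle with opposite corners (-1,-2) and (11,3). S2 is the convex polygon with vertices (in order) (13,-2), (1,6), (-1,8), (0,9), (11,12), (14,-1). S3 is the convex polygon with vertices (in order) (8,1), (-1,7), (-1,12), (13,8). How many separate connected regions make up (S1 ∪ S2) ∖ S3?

(S1 ∪ S2) ∖ S3 splits into 2 disjoint pieces (area 73.9341, area 11.977).

2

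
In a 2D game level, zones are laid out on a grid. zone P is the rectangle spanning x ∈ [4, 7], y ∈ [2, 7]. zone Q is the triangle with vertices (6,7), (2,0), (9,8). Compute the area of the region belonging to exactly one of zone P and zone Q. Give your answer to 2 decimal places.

|zone P| = 15, |zone Q| = 8.5, |zone P∩zone Q| = 5.5.
|zone P △ zone Q| = |zone P| + |zone Q| − 2·|zone P∩zone Q| = 15 + 8.5 − 11 = 12.50.

12.50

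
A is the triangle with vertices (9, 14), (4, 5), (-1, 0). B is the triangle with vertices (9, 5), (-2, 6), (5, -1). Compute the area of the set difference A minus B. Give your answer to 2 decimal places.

|A| = 10, |A∩B| = 3.212.
|A ∖ B| = |A| − |A∩B| = 10 − 3.212 = 6.79.

6.79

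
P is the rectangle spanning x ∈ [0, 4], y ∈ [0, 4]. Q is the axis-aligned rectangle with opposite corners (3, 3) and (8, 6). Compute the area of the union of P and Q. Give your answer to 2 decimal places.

By inclusion–exclusion:
Individual areas: |P| = 16, |Q| = 15.
|P∩Q|: x∈[3,4], y∈[3,4] → 1·1 = 1.
|P ∪ Q| = 31 − 1 = 30.00.

30.00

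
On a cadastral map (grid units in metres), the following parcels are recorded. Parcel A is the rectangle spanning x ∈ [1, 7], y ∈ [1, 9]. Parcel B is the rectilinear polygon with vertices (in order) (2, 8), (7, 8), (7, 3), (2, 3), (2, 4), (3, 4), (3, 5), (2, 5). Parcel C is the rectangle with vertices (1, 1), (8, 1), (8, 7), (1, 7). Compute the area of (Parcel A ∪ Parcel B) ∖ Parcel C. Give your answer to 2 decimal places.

|Parcel A ∪ Parcel B| = 48.
|(Parcel A ∪ Parcel B) ∩ Parcel C| = 36.
|(Parcel A ∪ Parcel B) ∖ Parcel C| = 48 − 36 = 12.00.

12.00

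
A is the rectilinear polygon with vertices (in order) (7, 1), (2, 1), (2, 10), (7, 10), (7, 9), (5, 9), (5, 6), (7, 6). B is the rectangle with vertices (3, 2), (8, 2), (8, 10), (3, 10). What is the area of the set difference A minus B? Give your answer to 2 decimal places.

13.00

|A| = 39, |A∩B| = 26.
|A ∖ B| = |A| − |A∩B| = 39 − 26 = 13.00.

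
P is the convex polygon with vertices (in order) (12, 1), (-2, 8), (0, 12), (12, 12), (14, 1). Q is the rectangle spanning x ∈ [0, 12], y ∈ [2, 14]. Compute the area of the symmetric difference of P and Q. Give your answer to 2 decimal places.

|P| = 112, |Q| = 144, |P∩Q| = 95.
|P △ Q| = |P| + |Q| − 2·|P∩Q| = 112 + 144 − 190 = 66.00.

66.00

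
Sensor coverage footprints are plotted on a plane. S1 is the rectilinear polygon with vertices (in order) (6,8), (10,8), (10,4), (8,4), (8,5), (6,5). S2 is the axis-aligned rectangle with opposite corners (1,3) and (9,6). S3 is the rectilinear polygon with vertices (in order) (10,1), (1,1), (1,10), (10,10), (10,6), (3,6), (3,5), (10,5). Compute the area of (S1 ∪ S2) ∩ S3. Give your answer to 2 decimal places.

27.00

|S1 ∪ S2| = 34.
|(S1 ∪ S2) ∩ S3| = 27.00.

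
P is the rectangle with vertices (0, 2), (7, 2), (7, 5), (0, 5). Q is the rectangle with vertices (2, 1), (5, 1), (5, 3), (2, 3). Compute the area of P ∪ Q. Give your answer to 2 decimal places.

By inclusion–exclusion:
Individual areas: |P| = 21, |Q| = 6.
|P∩Q|: x∈[2,5], y∈[2,3] → 3·1 = 3.
|P ∪ Q| = 27 − 3 = 24.00.

24.00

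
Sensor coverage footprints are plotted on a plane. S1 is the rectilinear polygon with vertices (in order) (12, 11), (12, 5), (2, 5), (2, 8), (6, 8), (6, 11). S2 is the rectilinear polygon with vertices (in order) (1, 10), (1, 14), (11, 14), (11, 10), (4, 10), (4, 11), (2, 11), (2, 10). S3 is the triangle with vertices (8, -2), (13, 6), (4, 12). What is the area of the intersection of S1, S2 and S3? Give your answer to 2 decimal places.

The intersection is the polygon with vertices (6,10), (6,10.667), (7,10).
By the shoelace formula its area is 0.33.

0.33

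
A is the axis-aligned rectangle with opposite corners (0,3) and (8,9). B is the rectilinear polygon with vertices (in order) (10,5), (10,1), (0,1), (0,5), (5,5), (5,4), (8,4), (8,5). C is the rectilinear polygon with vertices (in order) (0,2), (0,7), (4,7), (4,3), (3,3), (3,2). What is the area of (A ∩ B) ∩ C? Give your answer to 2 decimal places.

The region (A ∩ B) ∩ C is the polygon with vertices (3,3), (0,3), (0,5), (4,5), (4,3).
By the shoelace formula its area is 8.00.

8.00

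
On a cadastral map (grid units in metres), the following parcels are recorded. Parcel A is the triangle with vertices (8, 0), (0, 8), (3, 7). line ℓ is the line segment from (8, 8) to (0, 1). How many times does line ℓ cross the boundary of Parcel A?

2

The segment meets the boundary at (3.733,4.267), (4.484,4.923).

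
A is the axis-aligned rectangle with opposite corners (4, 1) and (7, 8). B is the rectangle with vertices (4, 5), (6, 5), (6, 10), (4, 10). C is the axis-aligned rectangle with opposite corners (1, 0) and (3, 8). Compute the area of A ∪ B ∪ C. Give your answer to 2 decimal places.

By inclusion–exclusion:
Individual areas: |A| = 21, |B| = 10, |C| = 16.
|A∩B|: x∈[4,6], y∈[5,8] → 2·3 = 6.
|A∩C| = 0 (no overlap).
|B∩C| = 0 (no overlap).
|A∩B∩C| = 0.
|A ∪ B ∪ C| = 47 − 6 + 0 = 41.00.

41.00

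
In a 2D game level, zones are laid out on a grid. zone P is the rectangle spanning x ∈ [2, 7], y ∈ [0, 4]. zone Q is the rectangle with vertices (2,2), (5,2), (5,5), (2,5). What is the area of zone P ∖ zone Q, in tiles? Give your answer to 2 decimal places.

|zone P∩zone Q|: x∈[2,5], y∈[2,4] → 3·2 = 6.
|zone P| = 20.
|zone P ∖ zone Q| = |zone P| − |zone P∩zone Q| = 20 − 6 = 14.00.

14.00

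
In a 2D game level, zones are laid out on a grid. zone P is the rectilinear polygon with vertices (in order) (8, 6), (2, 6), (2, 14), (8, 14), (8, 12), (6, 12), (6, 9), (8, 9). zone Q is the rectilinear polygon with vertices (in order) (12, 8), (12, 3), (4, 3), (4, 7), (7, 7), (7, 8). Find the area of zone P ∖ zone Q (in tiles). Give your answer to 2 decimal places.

|zone P| = 42, |zone P∩zone Q| = 5.
|zone P ∖ zone Q| = |zone P| − |zone P∩zone Q| = 42 − 5 = 37.00.

37.00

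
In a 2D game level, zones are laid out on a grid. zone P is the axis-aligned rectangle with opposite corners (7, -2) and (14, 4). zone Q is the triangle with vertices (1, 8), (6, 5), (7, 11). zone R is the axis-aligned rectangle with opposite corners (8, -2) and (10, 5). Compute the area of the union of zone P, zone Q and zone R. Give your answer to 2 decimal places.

60.50

By inclusion–exclusion:
Individual areas: |zone P| = 42, |zone Q| = 16.5, |zone R| = 14.
|zone P∩zone Q| = 0.
|zone P∩zone R|: x∈[8,10], y∈[-2,4] → 2·6 = 12.
|zone Q∩zone R| = 0.
|zone P∩zone Q∩zone R| = 0.
|zone P ∪ zone Q ∪ zone R| = 72.5 − 12 + 0 = 60.50.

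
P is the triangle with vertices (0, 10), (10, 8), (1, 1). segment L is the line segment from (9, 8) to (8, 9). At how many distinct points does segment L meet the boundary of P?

1

The segment meets the boundary at (8.75,8.25).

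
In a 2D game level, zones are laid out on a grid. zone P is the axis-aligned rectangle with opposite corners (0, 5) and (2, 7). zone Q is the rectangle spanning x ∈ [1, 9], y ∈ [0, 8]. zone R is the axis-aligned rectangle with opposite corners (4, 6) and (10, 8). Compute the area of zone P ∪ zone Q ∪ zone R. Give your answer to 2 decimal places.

By inclusion–exclusion:
Individual areas: |zone P| = 4, |zone Q| = 64, |zone R| = 12.
|zone P∩zone Q|: x∈[1,2], y∈[5,7] → 1·2 = 2.
|zone P∩zone R| = 0 (no overlap).
|zone Q∩zone R|: x∈[4,9], y∈[6,8] → 5·2 = 10.
|zone P∩zone Q∩zone R| = 0.
|zone P ∪ zone Q ∪ zone R| = 80 − 12 + 0 = 68.00.

68.00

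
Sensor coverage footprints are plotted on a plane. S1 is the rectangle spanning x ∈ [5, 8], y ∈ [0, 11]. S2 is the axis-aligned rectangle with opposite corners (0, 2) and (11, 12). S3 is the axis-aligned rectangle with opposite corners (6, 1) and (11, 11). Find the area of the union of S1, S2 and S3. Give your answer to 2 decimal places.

119.00

By inclusion–exclusion:
Individual areas: |S1| = 33, |S2| = 110, |S3| = 50.
|S1∩S2|: x∈[5,8], y∈[2,11] → 3·9 = 27.
|S1∩S3|: x∈[6,8], y∈[1,11] → 2·10 = 20.
|S2∩S3|: x∈[6,11], y∈[2,11] → 5·9 = 45.
|S1∩S2∩S3| = 18.
|S1 ∪ S2 ∪ S3| = 193 − 92 + 18 = 119.00.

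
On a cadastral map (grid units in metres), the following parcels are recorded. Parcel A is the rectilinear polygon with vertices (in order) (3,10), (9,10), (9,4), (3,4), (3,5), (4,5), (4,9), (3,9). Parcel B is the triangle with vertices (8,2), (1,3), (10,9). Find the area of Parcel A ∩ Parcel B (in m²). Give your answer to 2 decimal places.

13.68

The intersection is the polygon with vertices (9,5.5), (8.571,4), (3,4), (3,4.333), (4,5), (9,8.333).
By the shoelace formula its area is 13.68.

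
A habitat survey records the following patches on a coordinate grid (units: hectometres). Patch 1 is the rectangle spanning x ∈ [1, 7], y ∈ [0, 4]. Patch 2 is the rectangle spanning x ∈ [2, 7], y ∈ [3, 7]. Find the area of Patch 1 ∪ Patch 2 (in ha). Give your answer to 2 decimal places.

39.00

By inclusion–exclusion:
Individual areas: |Patch 1| = 24, |Patch 2| = 20.
|Patch 1∩Patch 2|: x∈[2,7], y∈[3,4] → 5·1 = 5.
|Patch 1 ∪ Patch 2| = 44 − 5 = 39.00.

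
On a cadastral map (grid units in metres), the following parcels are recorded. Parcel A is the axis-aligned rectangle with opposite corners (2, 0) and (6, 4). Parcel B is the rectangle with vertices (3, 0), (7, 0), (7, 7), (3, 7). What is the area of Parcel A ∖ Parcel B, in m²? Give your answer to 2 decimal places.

|Parcel A∩Parcel B|: x∈[3,6], y∈[0,4] → 3·4 = 12.
|Parcel A| = 16.
|Parcel A ∖ Parcel B| = |Parcel A| − |Parcel A∩Parcel B| = 16 − 12 = 4.00.

4.00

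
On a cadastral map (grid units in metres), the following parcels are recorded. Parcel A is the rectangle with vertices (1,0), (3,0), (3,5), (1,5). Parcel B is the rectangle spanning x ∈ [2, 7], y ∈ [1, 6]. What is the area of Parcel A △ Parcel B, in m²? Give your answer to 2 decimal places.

27.00

|Parcel A∩Parcel B|: x∈[2,3], y∈[1,5] → 1·4 = 4.
|Parcel A △ Parcel B| = |Parcel A| + |Parcel B| − 2·|Parcel A∩Parcel B| = 10 + 25 − 8 = 27.00.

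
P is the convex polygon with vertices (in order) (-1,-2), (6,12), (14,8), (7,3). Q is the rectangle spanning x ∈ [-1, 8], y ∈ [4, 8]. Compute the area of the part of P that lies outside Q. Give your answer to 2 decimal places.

|P| = 72.5, |P∩Q| = 20.
|P ∖ Q| = |P| − |P∩Q| = 72.5 − 20 = 52.50.

52.50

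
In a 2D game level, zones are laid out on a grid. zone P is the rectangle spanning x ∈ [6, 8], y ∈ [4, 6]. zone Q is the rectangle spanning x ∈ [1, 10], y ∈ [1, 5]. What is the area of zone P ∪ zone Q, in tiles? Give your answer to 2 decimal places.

38.00

By inclusion–exclusion:
Individual areas: |zone P| = 4, |zone Q| = 36.
|zone P∩zone Q|: x∈[6,8], y∈[4,5] → 2·1 = 2.
|zone P ∪ zone Q| = 40 − 2 = 38.00.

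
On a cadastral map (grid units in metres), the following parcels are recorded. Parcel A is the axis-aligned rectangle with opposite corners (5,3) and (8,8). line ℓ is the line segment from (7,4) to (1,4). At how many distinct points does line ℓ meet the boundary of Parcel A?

1

The segment meets the boundary at (5,4).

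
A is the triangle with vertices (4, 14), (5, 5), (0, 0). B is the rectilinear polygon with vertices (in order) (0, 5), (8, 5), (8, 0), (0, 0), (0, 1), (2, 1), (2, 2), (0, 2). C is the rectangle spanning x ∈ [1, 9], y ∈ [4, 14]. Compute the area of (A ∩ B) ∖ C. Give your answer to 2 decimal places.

|A ∩ B| = 7.8571.
|(A ∩ B) ∩ C| = 3.2143.
|(A ∩ B) ∖ C| = 7.8571 − 3.2143 = 4.64.

4.64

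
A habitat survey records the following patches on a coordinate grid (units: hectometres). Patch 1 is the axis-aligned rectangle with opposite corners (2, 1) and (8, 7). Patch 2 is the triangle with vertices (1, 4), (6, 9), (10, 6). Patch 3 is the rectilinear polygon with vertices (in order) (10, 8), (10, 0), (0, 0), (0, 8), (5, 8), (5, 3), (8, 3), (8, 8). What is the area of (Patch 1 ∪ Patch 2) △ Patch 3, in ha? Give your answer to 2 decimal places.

|Patch 1 ∪ Patch 2| = 42.8333.
|(Patch 1 ∪ Patch 2) ∩ Patch 3| = 26.8333.
|(Patch 1 ∪ Patch 2) △ Patch 3| = 42.8333 + 65 − 53.6667 = 54.17.

54.17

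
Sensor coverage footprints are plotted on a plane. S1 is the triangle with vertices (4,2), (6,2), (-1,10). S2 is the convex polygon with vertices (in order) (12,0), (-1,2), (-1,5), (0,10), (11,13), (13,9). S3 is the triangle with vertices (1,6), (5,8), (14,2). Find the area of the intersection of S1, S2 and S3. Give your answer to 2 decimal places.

0.77

The intersection is the polygon with vertices (1.381,6.191), (2.043,6.522), (3.053,5.368), (1.619,5.809).
By the shoelace formula its area is 0.77.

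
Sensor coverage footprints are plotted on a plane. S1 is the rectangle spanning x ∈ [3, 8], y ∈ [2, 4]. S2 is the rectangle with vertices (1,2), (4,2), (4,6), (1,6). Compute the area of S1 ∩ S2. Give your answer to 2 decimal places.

2.00

|S1∩S2|: x∈[3,4], y∈[2,4] → 1·2 = 2.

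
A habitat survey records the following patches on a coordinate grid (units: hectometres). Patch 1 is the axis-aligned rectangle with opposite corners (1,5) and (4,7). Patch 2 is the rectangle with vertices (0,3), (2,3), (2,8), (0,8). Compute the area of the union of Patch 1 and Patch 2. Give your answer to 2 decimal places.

By inclusion–exclusion:
Individual areas: |Patch 1| = 6, |Patch 2| = 10.
|Patch 1∩Patch 2|: x∈[1,2], y∈[5,7] → 1·2 = 2.
|Patch 1 ∪ Patch 2| = 16 − 2 = 14.00.

14.00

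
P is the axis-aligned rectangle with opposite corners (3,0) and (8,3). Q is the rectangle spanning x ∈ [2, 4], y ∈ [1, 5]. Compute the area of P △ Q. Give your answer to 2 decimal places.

|P∩Q|: x∈[3,4], y∈[1,3] → 1·2 = 2.
|P △ Q| = |P| + |Q| − 2·|P∩Q| = 15 + 8 − 4 = 19.00.

19.00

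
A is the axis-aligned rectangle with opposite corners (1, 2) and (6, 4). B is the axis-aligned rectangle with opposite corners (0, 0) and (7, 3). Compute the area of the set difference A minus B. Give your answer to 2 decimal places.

5.00

|A∩B|: x∈[1,6], y∈[2,3] → 5·1 = 5.
|A| = 10.
|A ∖ B| = |A| − |A∩B| = 10 − 5 = 5.00.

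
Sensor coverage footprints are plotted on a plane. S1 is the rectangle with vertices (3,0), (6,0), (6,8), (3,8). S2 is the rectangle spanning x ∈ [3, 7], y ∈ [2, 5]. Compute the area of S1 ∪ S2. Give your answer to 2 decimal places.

27.00

By inclusion–exclusion:
Individual areas: |S1| = 24, |S2| = 12.
|S1∩S2|: x∈[3,6], y∈[2,5] → 3·3 = 9.
|S1 ∪ S2| = 36 − 9 = 27.00.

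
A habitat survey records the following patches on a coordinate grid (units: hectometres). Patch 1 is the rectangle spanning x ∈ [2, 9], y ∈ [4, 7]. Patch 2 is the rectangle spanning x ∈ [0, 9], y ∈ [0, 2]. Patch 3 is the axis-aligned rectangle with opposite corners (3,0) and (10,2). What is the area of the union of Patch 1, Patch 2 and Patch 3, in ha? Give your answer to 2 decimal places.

By inclusion–exclusion:
Individual areas: |Patch 1| = 21, |Patch 2| = 18, |Patch 3| = 14.
|Patch 1∩Patch 2| = 0 (no overlap).
|Patch 1∩Patch 3| = 0 (no overlap).
|Patch 2∩Patch 3|: x∈[3,9], y∈[0,2] → 6·2 = 12.
|Patch 1∩Patch 2∩Patch 3| = 0.
|Patch 1 ∪ Patch 2 ∪ Patch 3| = 53 − 12 + 0 = 41.00.

41.00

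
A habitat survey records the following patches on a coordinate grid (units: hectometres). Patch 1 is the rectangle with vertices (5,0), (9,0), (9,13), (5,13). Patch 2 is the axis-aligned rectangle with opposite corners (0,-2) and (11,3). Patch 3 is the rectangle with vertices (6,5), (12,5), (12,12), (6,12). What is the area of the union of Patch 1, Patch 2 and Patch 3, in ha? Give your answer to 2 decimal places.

116.00

By inclusion–exclusion:
Individual areas: |Patch 1| = 52, |Patch 2| = 55, |Patch 3| = 42.
|Patch 1∩Patch 2|: x∈[5,9], y∈[0,3] → 4·3 = 12.
|Patch 1∩Patch 3|: x∈[6,9], y∈[5,12] → 3·7 = 21.
|Patch 2∩Patch 3| = 0 (no overlap).
|Patch 1∩Patch 2∩Patch 3| = 0.
|Patch 1 ∪ Patch 2 ∪ Patch 3| = 149 − 33 + 0 = 116.00.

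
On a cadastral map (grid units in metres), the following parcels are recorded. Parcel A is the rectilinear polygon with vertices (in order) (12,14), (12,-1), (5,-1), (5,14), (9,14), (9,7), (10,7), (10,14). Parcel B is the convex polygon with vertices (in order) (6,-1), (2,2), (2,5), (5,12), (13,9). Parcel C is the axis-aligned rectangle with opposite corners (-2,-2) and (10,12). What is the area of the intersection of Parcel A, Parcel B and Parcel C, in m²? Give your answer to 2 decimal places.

45.20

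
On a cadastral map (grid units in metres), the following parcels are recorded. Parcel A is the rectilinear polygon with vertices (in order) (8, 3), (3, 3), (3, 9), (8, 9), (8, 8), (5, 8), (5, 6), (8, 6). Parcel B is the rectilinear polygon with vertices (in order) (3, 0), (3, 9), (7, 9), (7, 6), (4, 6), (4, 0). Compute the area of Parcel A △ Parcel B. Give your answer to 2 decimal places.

20.00

|Parcel A| = 24, |Parcel B| = 18, |Parcel A∩Parcel B| = 11.
|Parcel A △ Parcel B| = |Parcel A| + |Parcel B| − 2·|Parcel A∩Parcel B| = 24 + 18 − 22 = 20.00.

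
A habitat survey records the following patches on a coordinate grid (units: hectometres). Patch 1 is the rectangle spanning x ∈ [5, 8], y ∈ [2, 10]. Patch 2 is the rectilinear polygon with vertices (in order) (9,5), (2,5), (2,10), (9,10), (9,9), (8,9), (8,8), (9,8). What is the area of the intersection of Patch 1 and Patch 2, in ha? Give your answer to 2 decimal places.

The intersection is the polygon with vertices (8,5), (5,5), (5,10), (8,10), (8,9), (8,8).
By the shoelace formula its area is 15.00.

15.00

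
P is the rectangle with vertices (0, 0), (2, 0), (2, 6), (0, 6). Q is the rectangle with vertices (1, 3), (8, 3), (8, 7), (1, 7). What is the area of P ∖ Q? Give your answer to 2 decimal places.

9.00

|P∩Q|: x∈[1,2], y∈[3,6] → 1·3 = 3.
|P| = 12.
|P ∖ Q| = |P| − |P∩Q| = 12 − 3 = 9.00.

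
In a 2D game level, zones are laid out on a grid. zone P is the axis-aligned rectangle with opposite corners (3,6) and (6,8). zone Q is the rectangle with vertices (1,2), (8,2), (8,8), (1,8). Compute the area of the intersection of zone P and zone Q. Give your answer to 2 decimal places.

6.00

|zone P∩zone Q|: x∈[3,6], y∈[6,8] → 3·2 = 6.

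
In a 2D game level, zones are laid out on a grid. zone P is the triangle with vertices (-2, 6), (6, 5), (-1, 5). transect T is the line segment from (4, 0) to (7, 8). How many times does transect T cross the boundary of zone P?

The segment meets the boundary at (5.881,5.015), (5.875,5).

2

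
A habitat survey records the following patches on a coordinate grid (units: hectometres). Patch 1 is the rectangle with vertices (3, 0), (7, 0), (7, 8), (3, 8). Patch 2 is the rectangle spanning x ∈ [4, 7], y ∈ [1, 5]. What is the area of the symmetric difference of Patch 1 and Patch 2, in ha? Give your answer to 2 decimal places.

|Patch 1∩Patch 2|: x∈[4,7], y∈[1,5] → 3·4 = 12.
|Patch 1 △ Patch 2| = |Patch 1| + |Patch 2| − 2·|Patch 1∩Patch 2| = 32 + 12 − 24 = 20.00.

20.00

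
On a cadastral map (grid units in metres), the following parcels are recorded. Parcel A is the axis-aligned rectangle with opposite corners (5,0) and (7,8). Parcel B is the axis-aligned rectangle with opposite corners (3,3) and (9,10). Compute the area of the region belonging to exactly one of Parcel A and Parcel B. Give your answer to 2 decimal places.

38.00

|Parcel A∩Parcel B|: x∈[5,7], y∈[3,8] → 2·5 = 10.
|Parcel A △ Parcel B| = |Parcel A| + |Parcel B| − 2·|Parcel A∩Parcel B| = 16 + 42 − 20 = 38.00.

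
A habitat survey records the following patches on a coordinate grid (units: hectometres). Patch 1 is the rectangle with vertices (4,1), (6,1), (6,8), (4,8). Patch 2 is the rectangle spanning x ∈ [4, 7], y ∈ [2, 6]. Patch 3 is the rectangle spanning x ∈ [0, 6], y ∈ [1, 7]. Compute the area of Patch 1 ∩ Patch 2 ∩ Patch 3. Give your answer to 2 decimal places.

The intersection is the polygon with vertices (4,2), (4,6), (6,6), (6,2).
By the shoelace formula its area is 8.00.

8.00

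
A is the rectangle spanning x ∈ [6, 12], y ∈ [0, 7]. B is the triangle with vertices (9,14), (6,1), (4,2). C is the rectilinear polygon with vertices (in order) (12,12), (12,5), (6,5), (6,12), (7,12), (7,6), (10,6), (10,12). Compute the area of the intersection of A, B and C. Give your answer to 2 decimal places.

The intersection is the polygon with vertices (6.923,5), (6,5), (6,6.8), (6.083,7), (7,7), (7,6), (7.154,6).
By the shoelace formula its area is 2.03.

2.03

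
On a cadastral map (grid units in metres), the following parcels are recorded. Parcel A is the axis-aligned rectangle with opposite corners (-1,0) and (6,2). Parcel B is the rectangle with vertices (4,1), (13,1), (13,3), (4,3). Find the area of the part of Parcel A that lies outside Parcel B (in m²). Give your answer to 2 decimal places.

12.00

|Parcel A∩Parcel B|: x∈[4,6], y∈[1,2] → 2·1 = 2.
|Parcel A| = 14.
|Parcel A ∖ Parcel B| = |Parcel A| − |Parcel A∩Parcel B| = 14 − 2 = 12.00.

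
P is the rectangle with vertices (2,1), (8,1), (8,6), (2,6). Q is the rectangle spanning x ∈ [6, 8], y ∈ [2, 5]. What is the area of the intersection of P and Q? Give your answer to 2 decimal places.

6.00

|P∩Q|: x∈[6,8], y∈[2,5] → 2·3 = 6.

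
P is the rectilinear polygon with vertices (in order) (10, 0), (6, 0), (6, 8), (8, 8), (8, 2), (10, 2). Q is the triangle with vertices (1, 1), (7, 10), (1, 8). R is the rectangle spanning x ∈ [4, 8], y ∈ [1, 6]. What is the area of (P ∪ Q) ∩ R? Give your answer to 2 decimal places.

10.08

|P ∪ Q| = 41.
|(P ∪ Q) ∩ R| = 10.08.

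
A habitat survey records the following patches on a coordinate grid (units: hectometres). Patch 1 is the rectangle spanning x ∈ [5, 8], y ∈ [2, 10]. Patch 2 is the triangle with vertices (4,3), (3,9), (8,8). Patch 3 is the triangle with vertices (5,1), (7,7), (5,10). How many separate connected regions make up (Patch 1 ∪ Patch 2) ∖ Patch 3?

(Patch 1 ∪ Patch 2) ∖ Patch 3 splits into 2 disjoint pieces (area 15.1667, area 7.975).

2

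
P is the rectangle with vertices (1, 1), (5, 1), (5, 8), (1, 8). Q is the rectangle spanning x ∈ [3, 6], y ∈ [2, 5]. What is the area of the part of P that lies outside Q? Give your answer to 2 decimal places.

|P∩Q|: x∈[3,5], y∈[2,5] → 2·3 = 6.
|P| = 28.
|P ∖ Q| = |P| − |P∩Q| = 28 − 6 = 22.00.

22.00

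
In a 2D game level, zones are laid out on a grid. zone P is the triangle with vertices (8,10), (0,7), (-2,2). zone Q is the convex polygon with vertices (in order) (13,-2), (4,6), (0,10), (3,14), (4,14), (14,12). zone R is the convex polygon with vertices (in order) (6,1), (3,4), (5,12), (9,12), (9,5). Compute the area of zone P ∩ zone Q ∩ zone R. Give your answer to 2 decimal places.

3.59

The intersection is the polygon with vertices (3.625,6.5), (4.138,8.552), (8,10).
By the shoelace formula its area is 3.59.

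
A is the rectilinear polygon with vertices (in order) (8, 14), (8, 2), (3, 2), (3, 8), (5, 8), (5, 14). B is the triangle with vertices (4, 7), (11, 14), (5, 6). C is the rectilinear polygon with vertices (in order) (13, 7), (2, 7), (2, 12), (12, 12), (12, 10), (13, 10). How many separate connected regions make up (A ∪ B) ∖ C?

(A ∪ B) ∖ C splits into 3 disjoint pieces (area 0.5, area 25, area 6).

3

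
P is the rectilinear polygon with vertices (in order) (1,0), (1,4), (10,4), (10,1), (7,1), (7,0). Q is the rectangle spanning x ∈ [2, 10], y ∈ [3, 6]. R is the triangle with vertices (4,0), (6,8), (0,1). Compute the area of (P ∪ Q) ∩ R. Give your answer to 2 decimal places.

The region (P ∪ Q) ∩ R is the polygon with vertices (5.5,6), (4,0), (1,0.75), (1,2.167), (4.286,6).
By the shoelace formula its area is 15.08.

15.08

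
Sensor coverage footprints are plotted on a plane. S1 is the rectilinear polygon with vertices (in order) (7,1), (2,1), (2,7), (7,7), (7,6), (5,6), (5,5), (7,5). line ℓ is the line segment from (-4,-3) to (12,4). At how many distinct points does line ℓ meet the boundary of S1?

2

The segment meets the boundary at (7,1.812), (5.143,1).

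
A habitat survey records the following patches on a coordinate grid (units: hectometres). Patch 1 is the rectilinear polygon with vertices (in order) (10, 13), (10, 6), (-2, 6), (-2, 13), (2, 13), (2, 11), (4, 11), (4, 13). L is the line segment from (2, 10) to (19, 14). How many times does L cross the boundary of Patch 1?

1

The segment meets the boundary at (10,11.882).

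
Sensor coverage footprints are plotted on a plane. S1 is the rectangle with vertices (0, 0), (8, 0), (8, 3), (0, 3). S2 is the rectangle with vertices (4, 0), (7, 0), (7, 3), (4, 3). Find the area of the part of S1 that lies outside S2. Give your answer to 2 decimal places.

|S1∩S2|: x∈[4,7], y∈[0,3] → 3·3 = 9.
|S1| = 24.
|S1 ∖ S2| = |S1| − |S1∩S2| = 24 − 9 = 15.00.

15.00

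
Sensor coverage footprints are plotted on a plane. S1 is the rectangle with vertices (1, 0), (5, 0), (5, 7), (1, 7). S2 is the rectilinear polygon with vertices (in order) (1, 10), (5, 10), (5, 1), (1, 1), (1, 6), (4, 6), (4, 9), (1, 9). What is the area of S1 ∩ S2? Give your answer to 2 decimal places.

21.00

The intersection is the polygon with vertices (5,1), (1,1), (1,6), (4,6), (4,7), (5,7).
By the shoelace formula its area is 21.00.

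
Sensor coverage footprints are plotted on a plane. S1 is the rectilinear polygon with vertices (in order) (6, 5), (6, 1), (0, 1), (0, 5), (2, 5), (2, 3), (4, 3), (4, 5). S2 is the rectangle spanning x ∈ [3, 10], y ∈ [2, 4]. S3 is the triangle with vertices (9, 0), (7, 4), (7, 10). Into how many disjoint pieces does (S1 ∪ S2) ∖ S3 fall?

2

(S1 ∪ S2) ∖ S3 splits into 2 disjoint pieces (area 24, area 3.2).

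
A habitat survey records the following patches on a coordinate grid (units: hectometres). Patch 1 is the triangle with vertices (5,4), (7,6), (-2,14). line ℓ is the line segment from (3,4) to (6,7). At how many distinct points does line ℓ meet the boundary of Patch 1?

The segment meets the boundary at (4.176,5.176), (5.941,6.941).

2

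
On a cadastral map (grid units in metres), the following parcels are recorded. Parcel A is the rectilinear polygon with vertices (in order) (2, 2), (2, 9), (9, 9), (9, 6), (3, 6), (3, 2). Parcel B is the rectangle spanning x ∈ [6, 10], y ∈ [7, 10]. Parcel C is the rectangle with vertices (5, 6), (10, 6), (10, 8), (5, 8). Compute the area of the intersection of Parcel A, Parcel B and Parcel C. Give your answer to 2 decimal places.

The intersection is the polygon with vertices (9,7), (6,7), (6,8), (9,8).
By the shoelace formula its area is 3.00.

3.00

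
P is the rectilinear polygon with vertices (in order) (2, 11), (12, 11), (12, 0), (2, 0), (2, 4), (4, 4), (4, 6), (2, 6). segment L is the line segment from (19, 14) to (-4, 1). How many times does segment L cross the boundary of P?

2

The segment meets the boundary at (4,5.522), (12,10.043).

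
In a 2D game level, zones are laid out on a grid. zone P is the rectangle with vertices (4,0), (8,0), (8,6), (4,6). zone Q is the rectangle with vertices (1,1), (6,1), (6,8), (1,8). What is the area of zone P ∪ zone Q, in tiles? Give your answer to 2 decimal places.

49.00

By inclusion–exclusion:
Individual areas: |zone P| = 24, |zone Q| = 35.
|zone P∩zone Q|: x∈[4,6], y∈[1,6] → 2·5 = 10.
|zone P ∪ zone Q| = 59 − 10 = 49.00.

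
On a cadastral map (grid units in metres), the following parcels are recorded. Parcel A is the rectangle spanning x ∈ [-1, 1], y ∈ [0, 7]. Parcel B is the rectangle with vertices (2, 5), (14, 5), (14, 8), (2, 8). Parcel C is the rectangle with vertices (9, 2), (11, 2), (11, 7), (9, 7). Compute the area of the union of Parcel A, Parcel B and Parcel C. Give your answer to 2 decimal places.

By inclusion–exclusion:
Individual areas: |Parcel A| = 14, |Parcel B| = 36, |Parcel C| = 10.
|Parcel A∩Parcel B| = 0 (no overlap).
|Parcel A∩Parcel C| = 0 (no overlap).
|Parcel B∩Parcel C|: x∈[9,11], y∈[5,7] → 2·2 = 4.
|Parcel A∩Parcel B∩Parcel C| = 0.
|Parcel A ∪ Parcel B ∪ Parcel C| = 60 − 4 + 0 = 56.00.

56.00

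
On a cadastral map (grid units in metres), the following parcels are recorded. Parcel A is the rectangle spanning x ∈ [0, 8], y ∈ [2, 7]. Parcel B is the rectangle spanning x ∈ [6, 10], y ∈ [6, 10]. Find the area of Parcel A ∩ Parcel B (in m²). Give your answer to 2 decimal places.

|Parcel A∩Parcel B|: x∈[6,8], y∈[6,7] → 2·1 = 2.

2.00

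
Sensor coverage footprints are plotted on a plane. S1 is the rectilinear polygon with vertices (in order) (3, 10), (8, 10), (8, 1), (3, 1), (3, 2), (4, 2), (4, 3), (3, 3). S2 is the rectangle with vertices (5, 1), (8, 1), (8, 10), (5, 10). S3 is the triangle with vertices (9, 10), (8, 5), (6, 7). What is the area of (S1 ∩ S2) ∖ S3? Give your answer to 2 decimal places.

|S1 ∩ S2| = 27.
|(S1 ∩ S2) ∩ S3| = 4.
|(S1 ∩ S2) ∖ S3| = 27 − 4 = 23.00.

23.00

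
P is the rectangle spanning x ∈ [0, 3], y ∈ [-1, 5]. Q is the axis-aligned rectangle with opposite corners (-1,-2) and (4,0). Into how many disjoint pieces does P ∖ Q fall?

P ∖ Q is a single connected region.

1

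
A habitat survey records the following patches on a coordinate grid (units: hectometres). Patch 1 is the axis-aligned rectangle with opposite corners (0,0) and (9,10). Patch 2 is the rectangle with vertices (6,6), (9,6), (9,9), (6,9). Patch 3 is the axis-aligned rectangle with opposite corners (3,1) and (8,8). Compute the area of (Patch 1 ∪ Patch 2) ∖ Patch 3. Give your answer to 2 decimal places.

55.00

|Patch 1 ∪ Patch 2| = 90.
|(Patch 1 ∪ Patch 2) ∩ Patch 3| = 35.
|(Patch 1 ∪ Patch 2) ∖ Patch 3| = 90 − 35 = 55.00.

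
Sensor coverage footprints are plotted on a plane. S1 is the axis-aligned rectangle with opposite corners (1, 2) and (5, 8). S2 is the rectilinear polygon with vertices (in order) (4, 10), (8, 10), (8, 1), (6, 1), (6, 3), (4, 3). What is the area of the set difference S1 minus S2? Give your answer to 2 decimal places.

|S1| = 24, |S1∩S2| = 5.
|S1 ∖ S2| = |S1| − |S1∩S2| = 24 − 5 = 19.00.

19.00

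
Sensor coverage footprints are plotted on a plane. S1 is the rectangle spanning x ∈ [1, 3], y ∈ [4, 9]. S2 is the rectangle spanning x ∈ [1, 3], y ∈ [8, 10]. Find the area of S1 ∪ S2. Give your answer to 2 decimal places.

12.00

By inclusion–exclusion:
Individual areas: |S1| = 10, |S2| = 4.
|S1∩S2|: x∈[1,3], y∈[8,9] → 2·1 = 2.
|S1 ∪ S2| = 14 − 2 = 12.00.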